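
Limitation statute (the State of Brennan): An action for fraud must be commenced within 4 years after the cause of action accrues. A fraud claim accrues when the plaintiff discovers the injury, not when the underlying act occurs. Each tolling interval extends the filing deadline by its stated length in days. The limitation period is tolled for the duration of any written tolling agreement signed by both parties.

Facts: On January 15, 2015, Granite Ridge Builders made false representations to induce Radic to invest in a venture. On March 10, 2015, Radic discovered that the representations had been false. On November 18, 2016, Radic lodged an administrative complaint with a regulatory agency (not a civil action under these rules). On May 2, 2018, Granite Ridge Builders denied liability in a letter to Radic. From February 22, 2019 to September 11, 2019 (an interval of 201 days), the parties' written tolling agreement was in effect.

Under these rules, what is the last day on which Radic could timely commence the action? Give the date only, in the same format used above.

The claim did not accrue until Radic discovered the injury on March 10, 2015; the January 15, 2015 act date does not start the clock under the stated rule.
Adding the 4 years base period to March 10, 2015 gives a deadline of March 10, 2019, before any tolling.
The period was tolled for 201 days by the written tolling agreement (February 22, 2019 to September 11, 2019), pushing the deadline to September 27, 2019.
Nothing else in the chronology tolls or restarts the period.

September 27, 2019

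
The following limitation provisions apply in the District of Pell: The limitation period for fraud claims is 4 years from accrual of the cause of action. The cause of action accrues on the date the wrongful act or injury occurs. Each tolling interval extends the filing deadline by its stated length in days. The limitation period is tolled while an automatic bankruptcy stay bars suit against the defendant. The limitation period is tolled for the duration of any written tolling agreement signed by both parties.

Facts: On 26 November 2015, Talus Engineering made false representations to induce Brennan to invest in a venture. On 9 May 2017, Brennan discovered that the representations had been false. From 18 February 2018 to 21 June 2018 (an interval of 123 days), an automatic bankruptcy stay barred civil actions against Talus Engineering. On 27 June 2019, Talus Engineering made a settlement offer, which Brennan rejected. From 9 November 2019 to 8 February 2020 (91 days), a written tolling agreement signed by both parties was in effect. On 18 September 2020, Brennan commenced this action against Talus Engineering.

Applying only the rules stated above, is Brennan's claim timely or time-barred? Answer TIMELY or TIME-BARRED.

Accrual is governed by the date of the act, so the period began to run on 26 November 2015; the later discovery on 9 May 2017 is irrelevant under the stated rule.
4 years from 26 November 2015 is 26 November 2019.
Because the automatic bankruptcy stay ran from 18 February 2018 to 21 June 2018, the deadline is extended by 123 days to 28 March 2020.
The written tolling agreement from 9 November 2019 to 8 February 2020 tolled the period for 91 days, extending the deadline to 27 June 2020.
None of the other events listed affects the running of the period under the stated rules.
The 18 September 2020 filing falls after the 27 June 2020 deadline; the claim is time-barred.

TIME-BARRED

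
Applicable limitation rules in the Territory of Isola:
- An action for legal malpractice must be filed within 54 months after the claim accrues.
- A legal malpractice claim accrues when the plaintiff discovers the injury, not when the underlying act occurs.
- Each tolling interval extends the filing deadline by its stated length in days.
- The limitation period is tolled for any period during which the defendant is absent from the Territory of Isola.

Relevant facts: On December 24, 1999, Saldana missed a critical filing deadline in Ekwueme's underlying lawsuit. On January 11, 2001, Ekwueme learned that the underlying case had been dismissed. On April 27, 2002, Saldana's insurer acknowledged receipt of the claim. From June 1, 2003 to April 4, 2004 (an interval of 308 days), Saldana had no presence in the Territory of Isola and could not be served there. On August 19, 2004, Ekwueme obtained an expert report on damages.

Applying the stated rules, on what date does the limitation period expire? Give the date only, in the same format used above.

The claim did not accrue until Ekwueme discovered the injury on January 11, 2001; the December 24, 1999 act date does not start the clock under the stated rule.
54 months from January 11, 2001 is July 11, 2005.
The period was tolled for 308 days by the defendant's absence from the jurisdiction (June 1, 2003 to April 4, 2004), pushing the deadline to May 15, 2006.
The other events in the timeline have no effect on the limitation period under the stated rules.

May 15, 2006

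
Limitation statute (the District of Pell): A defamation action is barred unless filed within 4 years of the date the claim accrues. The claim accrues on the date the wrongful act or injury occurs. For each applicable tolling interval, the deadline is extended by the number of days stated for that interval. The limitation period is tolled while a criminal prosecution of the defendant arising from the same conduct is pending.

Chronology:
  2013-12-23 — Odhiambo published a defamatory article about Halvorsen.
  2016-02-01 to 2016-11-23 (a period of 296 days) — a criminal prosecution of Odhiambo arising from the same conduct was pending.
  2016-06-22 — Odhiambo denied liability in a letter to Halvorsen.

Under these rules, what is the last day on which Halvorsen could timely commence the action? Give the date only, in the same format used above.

2018-10-15

The limitation period began to run on 2013-12-23.
4 years from 2013-12-23 is 2017-12-23.
The pending criminal prosecution from 2016-02-01 to 2016-11-23 tolled the period for 296 days, extending the deadline to 2018-10-15.
None of the other events listed affects the running of the period under the stated rules.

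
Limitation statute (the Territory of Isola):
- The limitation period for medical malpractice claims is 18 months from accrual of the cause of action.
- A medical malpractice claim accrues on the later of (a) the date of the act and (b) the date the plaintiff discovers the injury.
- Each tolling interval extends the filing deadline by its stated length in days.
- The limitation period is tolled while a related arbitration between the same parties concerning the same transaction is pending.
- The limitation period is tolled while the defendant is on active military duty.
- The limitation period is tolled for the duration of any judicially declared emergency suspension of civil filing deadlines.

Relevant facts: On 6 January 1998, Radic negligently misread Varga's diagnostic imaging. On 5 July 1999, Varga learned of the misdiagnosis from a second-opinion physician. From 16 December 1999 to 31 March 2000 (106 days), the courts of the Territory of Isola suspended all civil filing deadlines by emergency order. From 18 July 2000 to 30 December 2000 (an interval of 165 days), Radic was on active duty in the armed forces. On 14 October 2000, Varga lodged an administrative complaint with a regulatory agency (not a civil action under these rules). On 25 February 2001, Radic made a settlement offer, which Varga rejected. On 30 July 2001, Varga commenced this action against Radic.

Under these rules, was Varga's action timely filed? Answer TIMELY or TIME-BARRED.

TIMELY

Because discovery on 5 July 1999 post-dates the 6 January 1998 act, accrual under the later-of rule falls on 5 July 1999.
Adding the 18 months base period to 5 July 1999 gives a deadline of 5 January 2001, before any tolling.
Because the emergency suspension of filing deadlines ran from 16 December 1999 to 31 March 2000, the deadline is extended by 106 days to 21 April 2001.
The defendant's active military service from 18 July 2000 to 30 December 2000 tolled the period for 165 days, extending the deadline to 3 October 2001.
Nothing else in the chronology tolls or restarts the period.
Varga filed on 30 July 2001, before the 3 October 2001 deadline, so the action is timely.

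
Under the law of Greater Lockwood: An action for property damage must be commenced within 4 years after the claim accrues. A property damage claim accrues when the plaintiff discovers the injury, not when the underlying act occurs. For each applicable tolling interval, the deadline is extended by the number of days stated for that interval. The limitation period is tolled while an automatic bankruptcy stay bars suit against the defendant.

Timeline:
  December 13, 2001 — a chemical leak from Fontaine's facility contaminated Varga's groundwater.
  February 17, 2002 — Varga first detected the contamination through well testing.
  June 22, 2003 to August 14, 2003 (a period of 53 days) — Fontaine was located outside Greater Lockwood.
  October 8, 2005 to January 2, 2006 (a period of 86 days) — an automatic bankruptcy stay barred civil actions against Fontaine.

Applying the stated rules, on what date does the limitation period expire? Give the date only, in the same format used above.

Accrual is tied to discovery, so the period began on February 17, 2002 rather than on December 13, 2001 when the act occurred.
Adding the 4 years base period to February 17, 2002 gives a deadline of February 17, 2006, before any tolling.
Because the automatic bankruptcy stay ran from October 8, 2005 to January 2, 2006, the deadline is extended by 86 days to May 14, 2006.
The defendant's absence from the jurisdiction from June 22, 2003 to August 14, 2003 does not toll the period, because no stated rule makes the defendant's absence a tolling event.

May 14, 2006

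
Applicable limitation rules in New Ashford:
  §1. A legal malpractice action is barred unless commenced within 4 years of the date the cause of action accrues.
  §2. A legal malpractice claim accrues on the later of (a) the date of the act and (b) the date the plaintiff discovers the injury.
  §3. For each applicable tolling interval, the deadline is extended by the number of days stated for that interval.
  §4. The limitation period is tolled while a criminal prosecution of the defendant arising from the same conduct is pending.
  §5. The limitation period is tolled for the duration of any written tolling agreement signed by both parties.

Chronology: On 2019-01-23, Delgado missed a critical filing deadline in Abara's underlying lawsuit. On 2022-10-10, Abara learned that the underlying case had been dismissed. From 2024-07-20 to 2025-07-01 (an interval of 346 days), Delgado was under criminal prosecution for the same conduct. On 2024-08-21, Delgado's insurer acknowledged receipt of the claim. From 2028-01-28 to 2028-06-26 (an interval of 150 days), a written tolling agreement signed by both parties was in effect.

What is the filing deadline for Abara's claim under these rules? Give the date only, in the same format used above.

The claim accrued on 2022-10-10 — the later of the 2019-01-23 act and the 2022-10-10 discovery.
The untolled deadline — 4 years after 2022-10-10 — is 2026-10-10.
Because the pending criminal prosecution ran from 2024-07-20 to 2025-07-01, the deadline is extended by 346 days to 2027-09-21.
The written tolling agreement starting 2028-01-28 came too late — the period had run on 2027-09-21 — and so does not extend the deadline.
The other events in the timeline have no effect on the limitation period under the stated rules.

2027-09-21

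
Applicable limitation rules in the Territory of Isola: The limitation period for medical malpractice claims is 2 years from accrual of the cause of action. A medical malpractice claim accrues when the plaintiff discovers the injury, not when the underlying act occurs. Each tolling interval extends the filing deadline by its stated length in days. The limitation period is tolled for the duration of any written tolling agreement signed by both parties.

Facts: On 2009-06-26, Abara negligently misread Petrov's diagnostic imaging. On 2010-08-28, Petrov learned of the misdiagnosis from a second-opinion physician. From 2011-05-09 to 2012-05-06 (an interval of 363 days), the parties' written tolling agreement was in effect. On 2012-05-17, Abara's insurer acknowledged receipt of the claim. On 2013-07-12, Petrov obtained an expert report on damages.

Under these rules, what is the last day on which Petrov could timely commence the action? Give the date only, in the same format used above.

2013-08-26

The claim did not accrue until Petrov discovered the injury on 2010-08-28; the 2009-06-26 act date does not start the clock under the stated rule.
2 years from 2010-08-28 is 2012-08-28.
The period was tolled for 363 days by the written tolling agreement (2011-05-09 to 2012-05-06), pushing the deadline to 2013-08-26.
The other events in the timeline have no effect on the limitation period under the stated rules.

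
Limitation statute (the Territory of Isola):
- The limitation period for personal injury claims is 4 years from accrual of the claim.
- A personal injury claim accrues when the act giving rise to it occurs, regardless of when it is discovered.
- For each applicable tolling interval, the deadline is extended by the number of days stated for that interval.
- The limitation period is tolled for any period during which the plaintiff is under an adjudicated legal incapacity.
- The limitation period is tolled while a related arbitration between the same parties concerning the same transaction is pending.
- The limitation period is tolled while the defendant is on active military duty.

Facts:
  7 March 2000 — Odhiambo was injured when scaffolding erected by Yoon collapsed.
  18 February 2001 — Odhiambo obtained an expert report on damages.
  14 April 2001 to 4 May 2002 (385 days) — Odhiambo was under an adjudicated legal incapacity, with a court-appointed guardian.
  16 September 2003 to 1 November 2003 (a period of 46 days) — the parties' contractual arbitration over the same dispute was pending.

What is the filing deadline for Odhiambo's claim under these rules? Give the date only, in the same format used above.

The claim accrued on 7 March 2000, the date of the act.
4 years from 7 March 2000 is 7 March 2004.
Because the plaintiff's legal incapacity ran from 14 April 2001 to 4 May 2002, the deadline is extended by 385 days to 27 March 2005.
The pending related arbitration from 16 September 2003 to 1 November 2003 tolled the period for 46 days, extending the deadline to 12 May 2005.
None of the other events listed affects the running of the period under the stated rules.

12 May 2005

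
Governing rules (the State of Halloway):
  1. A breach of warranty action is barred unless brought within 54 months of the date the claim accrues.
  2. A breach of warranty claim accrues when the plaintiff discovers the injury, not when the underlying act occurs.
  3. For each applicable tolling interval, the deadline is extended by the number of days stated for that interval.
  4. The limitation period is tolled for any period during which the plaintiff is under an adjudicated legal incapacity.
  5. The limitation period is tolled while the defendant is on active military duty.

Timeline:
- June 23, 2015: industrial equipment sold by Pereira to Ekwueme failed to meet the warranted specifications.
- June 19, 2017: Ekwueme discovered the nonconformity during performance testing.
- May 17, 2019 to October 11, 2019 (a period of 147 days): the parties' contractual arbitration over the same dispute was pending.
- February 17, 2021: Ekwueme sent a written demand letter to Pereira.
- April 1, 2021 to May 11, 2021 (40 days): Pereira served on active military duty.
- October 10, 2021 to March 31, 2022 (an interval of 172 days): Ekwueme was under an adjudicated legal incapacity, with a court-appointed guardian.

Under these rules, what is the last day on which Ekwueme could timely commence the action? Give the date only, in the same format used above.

July 19, 2022

The claim did not accrue until Ekwueme discovered the injury on June 19, 2017; the June 23, 2015 act date does not start the clock under the stated rule.
54 months from June 19, 2017 is December 19, 2021.
Because the defendant's active military service ran from April 1, 2021 to May 11, 2021, the deadline is extended by 40 days to January 28, 2022.
The period was tolled for 172 days by the plaintiff's legal incapacity (October 10, 2021 to March 31, 2022), pushing the deadline to July 19, 2022.
No stated provision tolls the period for a pending arbitration, so the interval from May 17, 2019 to October 11, 2019 has no effect on the deadline.
The other events in the timeline have no effect on the limitation period under the stated rules.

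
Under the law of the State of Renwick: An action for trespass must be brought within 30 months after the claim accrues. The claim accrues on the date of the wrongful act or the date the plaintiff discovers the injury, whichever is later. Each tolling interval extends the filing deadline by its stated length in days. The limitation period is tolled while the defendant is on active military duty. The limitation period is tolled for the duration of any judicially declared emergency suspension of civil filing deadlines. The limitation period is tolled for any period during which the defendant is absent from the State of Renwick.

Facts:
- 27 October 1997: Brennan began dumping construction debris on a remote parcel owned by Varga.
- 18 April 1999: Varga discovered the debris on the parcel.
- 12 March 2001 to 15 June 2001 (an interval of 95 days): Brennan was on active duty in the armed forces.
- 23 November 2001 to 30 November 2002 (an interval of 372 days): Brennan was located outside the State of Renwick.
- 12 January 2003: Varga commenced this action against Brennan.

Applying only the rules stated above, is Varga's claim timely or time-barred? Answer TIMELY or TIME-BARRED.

Taking the later of the act (27 October 1997) and discovery (18 April 1999), the claim accrued on 18 April 1999.
Adding the 30 months base period to 18 April 1999 gives a deadline of 18 October 2001, before any tolling.
The period was tolled for 95 days by the defendant's active military service (12 March 2001 to 15 June 2001), pushing the deadline to 21 January 2002.
The period was tolled for 372 days by the defendant's absence from the jurisdiction (23 November 2001 to 30 November 2002), pushing the deadline to 28 January 2003.
Varga filed on 12 January 2003, before the 28 January 2003 deadline, so the action is timely.

TIMELY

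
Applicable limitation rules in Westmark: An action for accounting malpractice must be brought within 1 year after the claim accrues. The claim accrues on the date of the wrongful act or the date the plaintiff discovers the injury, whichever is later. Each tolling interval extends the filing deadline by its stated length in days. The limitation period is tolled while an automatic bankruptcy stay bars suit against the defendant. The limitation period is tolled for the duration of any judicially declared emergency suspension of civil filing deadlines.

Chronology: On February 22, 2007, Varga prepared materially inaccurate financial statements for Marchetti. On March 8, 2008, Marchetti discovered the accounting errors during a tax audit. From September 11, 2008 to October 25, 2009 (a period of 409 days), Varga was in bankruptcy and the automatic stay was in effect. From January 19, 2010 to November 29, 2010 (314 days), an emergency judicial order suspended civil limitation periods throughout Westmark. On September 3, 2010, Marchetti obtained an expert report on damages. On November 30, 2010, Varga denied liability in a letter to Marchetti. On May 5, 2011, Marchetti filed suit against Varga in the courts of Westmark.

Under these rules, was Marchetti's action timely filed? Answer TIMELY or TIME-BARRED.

Taking the later of the act (February 22, 2007) and discovery (March 8, 2008), the claim accrued on March 8, 2008.
Adding the 1 year base period to March 8, 2008 gives a deadline of March 8, 2009, before any tolling.
The automatic bankruptcy stay from September 11, 2008 to October 25, 2009 tolled the period for 409 days, extending the deadline to April 21, 2010.
Because the emergency suspension of filing deadlines ran from January 19, 2010 to November 29, 2010, the deadline is extended by 314 days to March 1, 2011.
Nothing else in the chronology tolls or restarts the period.
The May 5, 2011 filing falls after the March 1, 2011 deadline; the claim is time-barred.

TIME-BARRED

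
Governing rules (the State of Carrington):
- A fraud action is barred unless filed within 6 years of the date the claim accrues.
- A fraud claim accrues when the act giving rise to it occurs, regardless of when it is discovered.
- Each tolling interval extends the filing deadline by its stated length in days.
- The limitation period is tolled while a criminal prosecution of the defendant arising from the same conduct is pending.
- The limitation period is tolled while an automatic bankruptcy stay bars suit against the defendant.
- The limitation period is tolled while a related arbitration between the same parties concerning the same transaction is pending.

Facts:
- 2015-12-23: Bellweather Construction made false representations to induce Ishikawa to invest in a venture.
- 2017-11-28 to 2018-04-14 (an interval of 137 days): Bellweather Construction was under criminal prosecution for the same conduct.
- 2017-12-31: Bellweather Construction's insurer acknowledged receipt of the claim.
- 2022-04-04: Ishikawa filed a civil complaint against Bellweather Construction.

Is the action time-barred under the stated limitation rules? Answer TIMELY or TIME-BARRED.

The limitation period began to run on 2015-12-23.
The untolled deadline — 6 years after 2015-12-23 — is 2021-12-23.
Because the pending criminal prosecution ran from 2017-11-28 to 2018-04-14, the deadline is extended by 137 days to 2022-05-09.
The other events in the timeline have no effect on the limitation period under the stated rules.
The 2022-04-04 filing precedes the 2022-05-09 deadline; the claim is timely.

TIMELY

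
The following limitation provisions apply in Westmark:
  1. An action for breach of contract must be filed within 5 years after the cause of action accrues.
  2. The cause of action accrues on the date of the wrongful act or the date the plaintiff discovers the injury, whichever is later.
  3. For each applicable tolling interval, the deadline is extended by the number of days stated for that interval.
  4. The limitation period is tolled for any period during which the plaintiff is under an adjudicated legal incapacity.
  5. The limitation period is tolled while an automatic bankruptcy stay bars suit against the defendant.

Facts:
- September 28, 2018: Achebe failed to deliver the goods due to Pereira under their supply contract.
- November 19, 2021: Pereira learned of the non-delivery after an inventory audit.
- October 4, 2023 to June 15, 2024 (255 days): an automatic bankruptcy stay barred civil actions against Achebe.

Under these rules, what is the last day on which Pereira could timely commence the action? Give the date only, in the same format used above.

August 1, 2027

The claim accrued on November 19, 2021 — the later of the September 28, 2018 act and the November 19, 2021 discovery.
Adding the 5 years base period to November 19, 2021 gives a deadline of November 19, 2026, before any tolling.
The automatic bankruptcy stay from October 4, 2023 to June 15, 2024 tolled the period for 255 days, extending the deadline to August 1, 2027.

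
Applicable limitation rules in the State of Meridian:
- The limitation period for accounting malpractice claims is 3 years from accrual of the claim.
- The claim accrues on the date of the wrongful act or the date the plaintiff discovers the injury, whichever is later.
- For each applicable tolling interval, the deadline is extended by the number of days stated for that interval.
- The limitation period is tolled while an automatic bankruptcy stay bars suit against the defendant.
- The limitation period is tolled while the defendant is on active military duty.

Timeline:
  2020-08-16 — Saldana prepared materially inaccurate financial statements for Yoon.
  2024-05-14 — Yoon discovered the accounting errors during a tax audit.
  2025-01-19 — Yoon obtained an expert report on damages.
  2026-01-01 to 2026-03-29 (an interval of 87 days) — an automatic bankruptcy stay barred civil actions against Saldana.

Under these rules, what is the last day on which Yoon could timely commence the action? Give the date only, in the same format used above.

Taking the later of the act (2020-08-16) and discovery (2024-05-14), the claim accrued on 2024-05-14.
Adding the 3 years base period to 2024-05-14 gives a deadline of 2027-05-14, before any tolling.
The automatic bankruptcy stay from 2026-01-01 to 2026-03-29 tolled the period for 87 days, extending the deadline to 2027-08-09.
The other events in the timeline have no effect on the limitation period under the stated rules.

2027-08-09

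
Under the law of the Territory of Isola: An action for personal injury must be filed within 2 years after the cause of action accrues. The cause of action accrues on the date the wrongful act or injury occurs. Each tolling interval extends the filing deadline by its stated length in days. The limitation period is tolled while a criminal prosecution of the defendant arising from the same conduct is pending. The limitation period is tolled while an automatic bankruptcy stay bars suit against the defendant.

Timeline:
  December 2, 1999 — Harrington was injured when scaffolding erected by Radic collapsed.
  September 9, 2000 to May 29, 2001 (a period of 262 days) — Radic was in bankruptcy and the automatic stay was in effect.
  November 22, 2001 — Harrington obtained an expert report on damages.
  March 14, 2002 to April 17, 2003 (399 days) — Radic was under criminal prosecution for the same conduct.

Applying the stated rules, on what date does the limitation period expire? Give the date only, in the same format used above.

September 24, 2003

The limitation period began to run on December 2, 1999.
The untolled deadline — 2 years after December 2, 1999 — is December 2, 2001.
The period was tolled for 262 days by the automatic bankruptcy stay (September 9, 2000 to May 29, 2001), pushing the deadline to August 21, 2002.
The pending criminal prosecution from March 14, 2002 to April 17, 2003 tolled the period for 399 days, extending the deadline to September 24, 2003.
The other events in the timeline have no effect on the limitation period under the stated rules.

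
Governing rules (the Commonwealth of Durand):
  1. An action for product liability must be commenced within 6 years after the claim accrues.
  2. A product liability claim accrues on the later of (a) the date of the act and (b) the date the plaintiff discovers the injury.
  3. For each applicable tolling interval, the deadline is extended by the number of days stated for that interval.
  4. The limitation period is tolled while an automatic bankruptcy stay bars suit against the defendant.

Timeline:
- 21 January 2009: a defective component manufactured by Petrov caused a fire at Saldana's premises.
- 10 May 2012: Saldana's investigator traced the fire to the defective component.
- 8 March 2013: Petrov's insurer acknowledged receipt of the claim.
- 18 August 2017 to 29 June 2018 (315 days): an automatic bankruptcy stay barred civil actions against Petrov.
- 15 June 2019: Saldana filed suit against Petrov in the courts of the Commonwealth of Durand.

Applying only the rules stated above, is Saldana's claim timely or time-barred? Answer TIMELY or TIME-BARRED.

The claim accrued on 10 May 2012 — the later of the 21 January 2009 act and the 10 May 2012 discovery.
Adding the 6 years base period to 10 May 2012 gives a deadline of 10 May 2018, before any tolling.
Because the automatic bankruptcy stay ran from 18 August 2017 to 29 June 2018, the deadline is extended by 315 days to 21 March 2019.
None of the other events listed affects the running of the period under the stated rules.
Filing on 15 June 2019 missed the 21 March 2019 deadline — the action is time-barred.

TIME-BARRED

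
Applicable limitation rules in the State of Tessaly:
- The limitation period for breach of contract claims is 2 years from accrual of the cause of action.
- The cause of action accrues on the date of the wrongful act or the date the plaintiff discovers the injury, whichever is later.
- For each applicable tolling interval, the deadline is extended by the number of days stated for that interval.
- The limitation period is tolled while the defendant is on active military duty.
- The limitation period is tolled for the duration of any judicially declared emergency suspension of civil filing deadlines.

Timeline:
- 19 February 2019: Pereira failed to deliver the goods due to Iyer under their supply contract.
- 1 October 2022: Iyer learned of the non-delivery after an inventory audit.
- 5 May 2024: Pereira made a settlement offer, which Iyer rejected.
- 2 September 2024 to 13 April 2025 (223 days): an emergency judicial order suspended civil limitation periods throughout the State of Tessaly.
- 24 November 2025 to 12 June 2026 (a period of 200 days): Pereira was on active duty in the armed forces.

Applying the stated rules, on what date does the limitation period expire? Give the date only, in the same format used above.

12 May 2025

Because discovery on 1 October 2022 post-dates the 19 February 2019 act, accrual under the later-of rule falls on 1 October 2022.
Adding the 2 years base period to 1 October 2022 gives a deadline of 1 October 2024, before any tolling.
The emergency suspension of filing deadlines from 2 September 2024 to 13 April 2025 tolled the period for 223 days, extending the deadline to 12 May 2025.
By the time the defendant's active military service began on 24 November 2025, the limitation period had already expired on 12 May 2025; that interval cannot revive it.
Nothing else in the chronology tolls or restarts the period.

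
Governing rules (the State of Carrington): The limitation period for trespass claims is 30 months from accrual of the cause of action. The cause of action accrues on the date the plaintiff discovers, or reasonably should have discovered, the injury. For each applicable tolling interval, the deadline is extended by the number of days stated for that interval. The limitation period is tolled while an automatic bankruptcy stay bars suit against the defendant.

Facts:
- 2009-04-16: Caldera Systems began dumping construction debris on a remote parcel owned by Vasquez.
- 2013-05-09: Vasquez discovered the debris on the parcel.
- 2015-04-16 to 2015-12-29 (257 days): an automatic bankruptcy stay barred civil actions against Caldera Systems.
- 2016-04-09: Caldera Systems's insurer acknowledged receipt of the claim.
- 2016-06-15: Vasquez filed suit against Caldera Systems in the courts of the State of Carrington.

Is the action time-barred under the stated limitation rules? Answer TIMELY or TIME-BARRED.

The claim did not accrue until Vasquez discovered the injury on 2013-05-09; the 2009-04-16 act date does not start the clock under the stated rule.
30 months from 2013-05-09 is 2015-11-09.
The period was tolled for 257 days by the automatic bankruptcy stay (2015-04-16 to 2015-12-29), pushing the deadline to 2016-07-23.
None of the other events listed affects the running of the period under the stated rules.
Filing on 2016-06-15 beat the 2016-07-23 deadline — the action is timely.

TIMELY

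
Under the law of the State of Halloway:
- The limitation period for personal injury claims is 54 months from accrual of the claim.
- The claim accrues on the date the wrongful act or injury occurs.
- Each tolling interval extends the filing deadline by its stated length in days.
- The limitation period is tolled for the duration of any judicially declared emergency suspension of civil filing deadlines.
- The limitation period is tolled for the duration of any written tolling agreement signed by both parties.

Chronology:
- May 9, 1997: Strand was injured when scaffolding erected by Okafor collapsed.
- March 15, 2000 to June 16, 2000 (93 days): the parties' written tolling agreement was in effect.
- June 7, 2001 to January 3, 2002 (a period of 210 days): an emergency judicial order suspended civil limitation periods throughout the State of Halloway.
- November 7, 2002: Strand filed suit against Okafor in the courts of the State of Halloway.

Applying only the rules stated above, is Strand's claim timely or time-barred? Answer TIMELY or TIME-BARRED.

The claim accrued on May 9, 1997, the date of the act.
The untolled deadline — 54 months after May 9, 1997 — is November 9, 2001.
The written tolling agreement from March 15, 2000 to June 16, 2000 tolled the period for 93 days, extending the deadline to February 10, 2002.
The emergency suspension of filing deadlines from June 7, 2001 to January 3, 2002 tolled the period for 210 days, extending the deadline to September 8, 2002.
Filing on November 7, 2002 missed the September 8, 2002 deadline — the action is time-barred.

TIME-BARRED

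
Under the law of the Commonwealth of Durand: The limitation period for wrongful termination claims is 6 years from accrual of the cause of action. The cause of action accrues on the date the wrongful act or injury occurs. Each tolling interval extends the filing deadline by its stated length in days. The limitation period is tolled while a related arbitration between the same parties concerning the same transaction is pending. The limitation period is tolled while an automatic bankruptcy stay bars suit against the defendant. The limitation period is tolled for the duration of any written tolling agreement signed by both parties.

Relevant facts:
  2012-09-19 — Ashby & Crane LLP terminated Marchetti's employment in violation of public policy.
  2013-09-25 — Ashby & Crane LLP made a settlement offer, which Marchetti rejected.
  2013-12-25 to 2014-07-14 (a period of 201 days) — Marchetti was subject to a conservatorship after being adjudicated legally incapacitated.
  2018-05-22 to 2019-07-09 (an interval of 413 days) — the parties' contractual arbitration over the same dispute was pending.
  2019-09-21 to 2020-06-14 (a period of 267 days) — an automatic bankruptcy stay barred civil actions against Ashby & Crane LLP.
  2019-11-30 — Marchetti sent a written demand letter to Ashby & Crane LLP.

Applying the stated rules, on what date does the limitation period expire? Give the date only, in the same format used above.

The cause of action accrued on 2012-09-19, the date of the act.
Adding the 6 years base period to 2012-09-19 gives a deadline of 2018-09-19, before any tolling.
The period was tolled for 413 days by the pending related arbitration (2018-05-22 to 2019-07-09), pushing the deadline to 2019-11-06.
The period was tolled for 267 days by the automatic bankruptcy stay (2019-09-21 to 2020-06-14), pushing the deadline to 2020-07-30.
The plaintiff's legal incapacity from 2013-12-25 to 2014-07-14 does not toll the period, because no stated rule makes the plaintiff's incapacity a tolling event.
Nothing else in the chronology tolls or restarts the period.

2020-07-30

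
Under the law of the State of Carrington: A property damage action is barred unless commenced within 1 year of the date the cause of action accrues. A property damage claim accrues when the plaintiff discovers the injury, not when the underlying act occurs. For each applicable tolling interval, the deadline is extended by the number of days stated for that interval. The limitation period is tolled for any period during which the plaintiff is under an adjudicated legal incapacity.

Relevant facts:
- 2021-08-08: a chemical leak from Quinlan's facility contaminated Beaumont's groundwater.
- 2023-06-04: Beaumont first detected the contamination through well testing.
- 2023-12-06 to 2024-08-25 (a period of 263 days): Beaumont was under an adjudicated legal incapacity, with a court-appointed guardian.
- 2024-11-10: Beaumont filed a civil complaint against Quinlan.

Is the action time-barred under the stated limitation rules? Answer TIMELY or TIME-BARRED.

TIMELY

Under the discovery rule, the claim accrued on 2023-06-04, when Beaumont discovered the injury — not on the 2021-08-08 date of the underlying act.
The untolled deadline — 1 year after 2023-06-04 — is 2024-06-04.
Because the plaintiff's legal incapacity ran from 2023-12-06 to 2024-08-25, the deadline is extended by 263 days to 2025-02-22.
Filing on 2024-11-10 beat the 2025-02-22 deadline — the action is timely.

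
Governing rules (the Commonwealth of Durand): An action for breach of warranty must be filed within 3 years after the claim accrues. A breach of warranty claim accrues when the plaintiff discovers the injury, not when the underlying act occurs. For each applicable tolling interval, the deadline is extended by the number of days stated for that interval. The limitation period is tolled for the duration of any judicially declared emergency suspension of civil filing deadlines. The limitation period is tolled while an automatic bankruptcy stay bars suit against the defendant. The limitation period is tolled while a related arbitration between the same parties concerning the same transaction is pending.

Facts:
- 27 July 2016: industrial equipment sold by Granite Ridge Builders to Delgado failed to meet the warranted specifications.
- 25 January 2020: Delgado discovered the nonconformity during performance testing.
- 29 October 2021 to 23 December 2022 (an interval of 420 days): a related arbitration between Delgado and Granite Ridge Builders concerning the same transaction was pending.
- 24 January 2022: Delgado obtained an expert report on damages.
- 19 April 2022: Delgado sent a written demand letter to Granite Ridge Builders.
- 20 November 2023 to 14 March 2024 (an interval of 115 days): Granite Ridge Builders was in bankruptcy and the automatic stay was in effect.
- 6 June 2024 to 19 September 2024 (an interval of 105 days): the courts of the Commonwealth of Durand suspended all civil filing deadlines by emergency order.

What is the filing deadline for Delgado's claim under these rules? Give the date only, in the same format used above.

Under the discovery rule, the claim accrued on 25 January 2020, when Delgado discovered the injury — not on the 27 July 2016 date of the underlying act.
The untolled deadline — 3 years after 25 January 2020 — is 25 January 2023.
Because the pending related arbitration ran from 29 October 2021 to 23 December 2022, the deadline is extended by 420 days to 20 March 2024.
Because the automatic bankruptcy stay ran from 20 November 2023 to 14 March 2024, the deadline is extended by 115 days to 13 July 2024.
The period was tolled for 105 days by the emergency suspension of filing deadlines (6 June 2024 to 19 September 2024), pushing the deadline to 26 October 2024.
None of the other events listed affects the running of the period under the stated rules.

26 October 2024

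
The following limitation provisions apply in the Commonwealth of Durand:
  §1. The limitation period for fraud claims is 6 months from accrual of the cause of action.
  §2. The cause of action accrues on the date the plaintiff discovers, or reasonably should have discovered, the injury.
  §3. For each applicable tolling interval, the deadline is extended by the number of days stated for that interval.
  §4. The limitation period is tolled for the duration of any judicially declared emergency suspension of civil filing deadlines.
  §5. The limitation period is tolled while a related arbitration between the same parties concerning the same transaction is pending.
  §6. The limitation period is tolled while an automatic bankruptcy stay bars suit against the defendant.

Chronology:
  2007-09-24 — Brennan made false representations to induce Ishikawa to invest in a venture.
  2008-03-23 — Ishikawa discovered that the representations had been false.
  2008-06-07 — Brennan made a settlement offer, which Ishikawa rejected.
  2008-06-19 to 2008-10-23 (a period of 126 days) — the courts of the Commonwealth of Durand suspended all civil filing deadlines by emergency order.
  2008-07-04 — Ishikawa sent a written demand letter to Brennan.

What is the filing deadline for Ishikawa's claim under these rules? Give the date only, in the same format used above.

2009-01-27

Under the discovery rule, the claim accrued on 2008-03-23, when Ishikawa discovered the injury — not on the 2007-09-24 date of the underlying act.
The untolled deadline — 6 months after 2008-03-23 — is 2008-09-23.
The emergency suspension of filing deadlines from 2008-06-19 to 2008-10-23 tolled the period for 126 days, extending the deadline to 2009-01-27.
None of the other events listed affects the running of the period under the stated rules.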